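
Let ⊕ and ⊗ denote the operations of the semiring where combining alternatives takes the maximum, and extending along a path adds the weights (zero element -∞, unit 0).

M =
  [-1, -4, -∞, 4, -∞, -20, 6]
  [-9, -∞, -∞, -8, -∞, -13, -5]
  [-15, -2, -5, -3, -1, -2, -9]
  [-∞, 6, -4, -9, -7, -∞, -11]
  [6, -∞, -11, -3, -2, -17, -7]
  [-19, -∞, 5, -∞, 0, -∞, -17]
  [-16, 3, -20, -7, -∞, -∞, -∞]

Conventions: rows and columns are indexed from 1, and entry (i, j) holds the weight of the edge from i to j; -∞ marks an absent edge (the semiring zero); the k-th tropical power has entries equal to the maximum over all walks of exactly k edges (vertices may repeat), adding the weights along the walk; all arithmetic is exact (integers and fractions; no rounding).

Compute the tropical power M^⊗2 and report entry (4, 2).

M^⊗2:
  [-2, 10, 0, 3, -3, -17, 5]
  [-10, -2, -8, -5, -13, -29, -3]
  [5, 3, 3, -4, -2, -7, -7]
  [-1, -3, -9, -2, -5, -6, 1]
  [5, 3, -7, 10, -4, -13, 12]
  [6, 3, 0, 2, 4, 3, -4]
  [-6, -1, -11, -5, -14, -10, -2]
Key observation: the optimum is the walk 4->4->2, with weight (-9) + 6 = -3.
Optimal value attained by: walk 4->4->2.
Answer: (M^⊗2)[4][2] = -3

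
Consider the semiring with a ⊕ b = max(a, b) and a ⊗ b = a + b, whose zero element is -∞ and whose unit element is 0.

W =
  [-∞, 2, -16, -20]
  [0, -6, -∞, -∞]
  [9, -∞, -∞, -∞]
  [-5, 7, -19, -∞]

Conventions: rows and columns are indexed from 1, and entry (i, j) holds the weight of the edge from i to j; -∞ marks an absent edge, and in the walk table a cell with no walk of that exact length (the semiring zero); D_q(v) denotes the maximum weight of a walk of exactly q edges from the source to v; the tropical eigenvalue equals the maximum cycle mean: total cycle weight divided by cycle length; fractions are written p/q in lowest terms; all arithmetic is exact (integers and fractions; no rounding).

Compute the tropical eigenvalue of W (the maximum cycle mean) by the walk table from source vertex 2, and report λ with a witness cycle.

q=0: [-∞, 0, -∞, -∞]
q=1: [0, -6, -∞, -∞]
q=2: [-6, 2, -16, -20]
q=3: [2, -4, -22, -26]
q=4: [-4, 4, -14, -18]
Optimal cycle mean attained by: cycle 1->2->1, total 2 + 0, length 2.
Answer: λ = 1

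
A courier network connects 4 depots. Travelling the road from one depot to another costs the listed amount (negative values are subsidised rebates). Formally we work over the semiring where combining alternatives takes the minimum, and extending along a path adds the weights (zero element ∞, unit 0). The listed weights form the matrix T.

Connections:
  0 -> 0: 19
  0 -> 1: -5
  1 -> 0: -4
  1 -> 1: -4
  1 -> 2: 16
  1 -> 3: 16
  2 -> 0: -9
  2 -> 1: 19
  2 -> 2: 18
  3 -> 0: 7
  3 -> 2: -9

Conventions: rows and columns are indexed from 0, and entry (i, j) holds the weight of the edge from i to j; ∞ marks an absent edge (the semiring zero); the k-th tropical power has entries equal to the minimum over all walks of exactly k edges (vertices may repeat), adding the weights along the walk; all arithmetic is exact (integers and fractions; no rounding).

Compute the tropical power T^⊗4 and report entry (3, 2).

T^⊗2:
  [-9, -9, 11, 11]
  [-8, -9, 7, 12]
  [9, -14, 35, 35]
  [-18, 2, 9, ∞]
T^⊗3:
  [-13, -14, 2, 7]
  [-13, -13, 3, 7]
  [-18, -18, 2, 2]
  [-2, -23, 18, 18]
T^⊗4:
  [-18, -18, -2, 2]
  [-17, -18, -2, 3]
  [-22, -23, -7, -2]
  [-27, -27, -7, -7]
Key observation: the optimum is the walk 3->2->0->1->2, with weight (-9) + (-9) + (-5) + 16 = -7.
Optimal value attained by: walk 3->2->0->1->2.
Answer: (T^⊗4)[3][2] = -7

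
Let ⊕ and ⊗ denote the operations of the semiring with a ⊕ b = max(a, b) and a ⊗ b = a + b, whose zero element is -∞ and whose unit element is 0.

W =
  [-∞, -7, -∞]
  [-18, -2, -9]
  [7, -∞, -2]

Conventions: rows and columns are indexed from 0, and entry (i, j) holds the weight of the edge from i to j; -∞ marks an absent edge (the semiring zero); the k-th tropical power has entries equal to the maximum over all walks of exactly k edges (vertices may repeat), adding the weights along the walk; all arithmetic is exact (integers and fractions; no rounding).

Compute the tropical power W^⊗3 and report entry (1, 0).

W^⊗2:
  [-25, -9, -16]
  [-2, -4, -11]
  [5, 0, -4]
W^⊗3:
  [-9, -11, -18]
  [-4, -6, -13]
  [3, -2, -6]
Key observation: the optimum is the walk 1->1->2->0, with weight (-2) + (-9) + 7 = -4.
Optimal value attained by: walk 1->1->2->0.
Answer: (W^⊗3)[1][0] = -4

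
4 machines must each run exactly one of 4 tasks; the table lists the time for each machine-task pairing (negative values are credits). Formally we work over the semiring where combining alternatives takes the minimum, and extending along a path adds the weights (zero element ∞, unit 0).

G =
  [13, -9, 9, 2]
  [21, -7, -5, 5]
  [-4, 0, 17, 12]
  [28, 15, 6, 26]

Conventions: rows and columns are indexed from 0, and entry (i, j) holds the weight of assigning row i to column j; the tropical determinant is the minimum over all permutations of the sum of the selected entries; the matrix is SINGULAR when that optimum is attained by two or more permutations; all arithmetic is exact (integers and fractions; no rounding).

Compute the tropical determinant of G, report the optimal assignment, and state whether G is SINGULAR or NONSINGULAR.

σ = (0, 1, 2, 3): 13 + (-7) + 17 + 26 = 49
σ = (0, 1, 3, 2): 13 + (-7) + 12 + 6 = 24
σ = (0, 2, 1, 3): 13 + (-5) + 0 + 26 = 34
σ = (0, 2, 3, 1): 13 + (-5) + 12 + 15 = 35
σ = (0, 3, 1, 2): 13 + 5 + 0 + 6 = 24
σ = (0, 3, 2, 1): 13 + 5 + 17 + 15 = 50
σ = (1, 0, 2, 3): (-9) + 21 + 17 + 26 = 55
σ = (1, 0, 3, 2): (-9) + 21 + 12 + 6 = 30
σ = (1, 2, 0, 3): (-9) + (-5) + (-4) + 26 = 8
σ = (1, 2, 3, 0): (-9) + (-5) + 12 + 28 = 26
σ = (1, 3, 0, 2): (-9) + 5 + (-4) + 6 = -2
σ = (1, 3, 2, 0): (-9) + 5 + 17 + 28 = 41
σ = (2, 0, 1, 3): 9 + 21 + 0 + 26 = 56
σ = (2, 0, 3, 1): 9 + 21 + 12 + 15 = 57
σ = (2, 1, 0, 3): 9 + (-7) + (-4) + 26 = 24
σ = (2, 1, 3, 0): 9 + (-7) + 12 + 28 = 42
σ = (2, 3, 0, 1): 9 + 5 + (-4) + 15 = 25
σ = (2, 3, 1, 0): 9 + 5 + 0 + 28 = 42
σ = (3, 0, 1, 2): 2 + 21 + 0 + 6 = 29
σ = (3, 0, 2, 1): 2 + 21 + 17 + 15 = 55
σ = (3, 1, 0, 2): 2 + (-7) + (-4) + 6 = -3
σ = (3, 1, 2, 0): 2 + (-7) + 17 + 28 = 40
σ = (3, 2, 0, 1): 2 + (-5) + (-4) + 15 = 8
σ = (3, 2, 1, 0): 2 + (-5) + 0 + 28 = 25
Optimal value attained by: σ = (3, 1, 0, 2).
Answer: det⊕(G) = -3; verdict: NONSINGULAR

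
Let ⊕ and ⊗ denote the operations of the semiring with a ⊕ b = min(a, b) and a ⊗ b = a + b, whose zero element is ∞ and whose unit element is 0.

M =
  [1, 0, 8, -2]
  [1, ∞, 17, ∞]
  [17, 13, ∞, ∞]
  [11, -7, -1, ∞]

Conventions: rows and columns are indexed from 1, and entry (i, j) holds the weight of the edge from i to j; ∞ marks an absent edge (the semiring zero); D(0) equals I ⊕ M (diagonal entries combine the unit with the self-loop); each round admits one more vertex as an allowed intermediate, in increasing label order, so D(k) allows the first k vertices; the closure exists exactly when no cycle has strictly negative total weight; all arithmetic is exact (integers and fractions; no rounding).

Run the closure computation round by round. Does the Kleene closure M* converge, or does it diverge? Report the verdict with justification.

D(0):
  [0, 0, 8, -2]
  [1, 0, 17, ∞]
  [17, 13, 0, ∞]
  [11, -7, -1, 0]
D(1):
  [0, 0, 8, -2]
  [1, 0, 9, -1]
  [17, 13, 0, 15]
  [11, -7, -1, 0]
Detection: at round 2, diagonal entry (4, 4) turns strictly negative.
Key observation: the cycle 4->2->1->4 has total weight (-7) + 1 + (-2), which is strictly negative.
Answer: DIVERGES — negative cycle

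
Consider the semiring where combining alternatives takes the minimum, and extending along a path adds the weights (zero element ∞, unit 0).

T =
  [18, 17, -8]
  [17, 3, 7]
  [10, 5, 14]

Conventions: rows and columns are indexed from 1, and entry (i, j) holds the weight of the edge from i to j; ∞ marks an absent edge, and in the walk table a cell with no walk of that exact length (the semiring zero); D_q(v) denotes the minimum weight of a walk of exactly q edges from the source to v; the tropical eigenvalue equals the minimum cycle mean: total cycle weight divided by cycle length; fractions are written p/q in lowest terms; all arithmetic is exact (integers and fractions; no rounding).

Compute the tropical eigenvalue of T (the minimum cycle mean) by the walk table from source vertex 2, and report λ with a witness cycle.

q=0: [∞, 0, ∞]
q=1: [17, 3, 7]
q=2: [17, 6, 9]
q=3: [19, 9, 9]
Optimal cycle mean attained by: cycle 1->3->1, total (-8) + 10, length 2.
Answer: λ = 1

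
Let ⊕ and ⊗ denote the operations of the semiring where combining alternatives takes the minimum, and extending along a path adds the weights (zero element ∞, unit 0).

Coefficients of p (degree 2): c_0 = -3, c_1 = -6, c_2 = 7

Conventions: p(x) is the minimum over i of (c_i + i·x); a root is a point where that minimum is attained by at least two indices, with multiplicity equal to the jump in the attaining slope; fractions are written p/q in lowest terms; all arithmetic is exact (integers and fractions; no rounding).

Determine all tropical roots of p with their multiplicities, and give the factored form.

hull edge (i=0, c=-3) to (i=1, c=-6): slope -3, span 1
hull edge (i=1, c=-6) to (i=2, c=7): slope 13, span 1
Factored form: p(x) = 7 ⊗ (x ⊕ (-13)) ⊗ (x ⊕ 3)
Answer: roots = -13 (mult 1), 3 (mult 1)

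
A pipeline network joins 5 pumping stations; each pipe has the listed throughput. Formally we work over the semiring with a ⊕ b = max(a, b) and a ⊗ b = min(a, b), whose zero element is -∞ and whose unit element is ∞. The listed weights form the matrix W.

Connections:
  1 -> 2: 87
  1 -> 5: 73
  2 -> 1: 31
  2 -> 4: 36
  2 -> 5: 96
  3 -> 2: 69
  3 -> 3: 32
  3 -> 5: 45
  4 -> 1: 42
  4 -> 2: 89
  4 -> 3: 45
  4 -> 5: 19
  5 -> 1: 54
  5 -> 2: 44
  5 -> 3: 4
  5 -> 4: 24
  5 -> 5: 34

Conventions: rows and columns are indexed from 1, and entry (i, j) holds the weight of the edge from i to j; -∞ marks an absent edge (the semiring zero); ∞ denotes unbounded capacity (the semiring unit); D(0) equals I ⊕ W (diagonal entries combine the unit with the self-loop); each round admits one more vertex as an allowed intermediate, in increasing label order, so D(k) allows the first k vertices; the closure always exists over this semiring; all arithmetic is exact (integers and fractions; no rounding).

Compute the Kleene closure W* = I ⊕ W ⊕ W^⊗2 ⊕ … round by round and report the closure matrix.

D(0):
  [∞, 87, -∞, -∞, 73]
  [31, ∞, -∞, 36, 96]
  [-∞, 69, ∞, -∞, 45]
  [42, 89, 45, ∞, 19]
  [54, 44, 4, 24, ∞]
D(1):
  [∞, 87, -∞, -∞, 73]
  [31, ∞, -∞, 36, 96]
  [-∞, 69, ∞, -∞, 45]
  [42, 89, 45, ∞, 42]
  [54, 54, 4, 24, ∞]
D(2):
  [∞, 87, -∞, 36, 87]
  [31, ∞, -∞, 36, 96]
  [31, 69, ∞, 36, 69]
  [42, 89, 45, ∞, 89]
  [54, 54, 4, 36, ∞]
D(3):
  [∞, 87, -∞, 36, 87]
  [31, ∞, -∞, 36, 96]
  [31, 69, ∞, 36, 69]
  [42, 89, 45, ∞, 89]
  [54, 54, 4, 36, ∞]
D(4):
  [∞, 87, 36, 36, 87]
  [36, ∞, 36, 36, 96]
  [36, 69, ∞, 36, 69]
  [42, 89, 45, ∞, 89]
  [54, 54, 36, 36, ∞]
D(5):
  [∞, 87, 36, 36, 87]
  [54, ∞, 36, 36, 96]
  [54, 69, ∞, 36, 69]
  [54, 89, 45, ∞, 89]
  [54, 54, 36, 36, ∞]
Answer: W* = [[∞, 87, 36, 36, 87], [54, ∞, 36, 36, 96], [54, 69, ∞, 36, 69], [54, 89, 45, ∞, 89], [54, 54, 36, 36, ∞]]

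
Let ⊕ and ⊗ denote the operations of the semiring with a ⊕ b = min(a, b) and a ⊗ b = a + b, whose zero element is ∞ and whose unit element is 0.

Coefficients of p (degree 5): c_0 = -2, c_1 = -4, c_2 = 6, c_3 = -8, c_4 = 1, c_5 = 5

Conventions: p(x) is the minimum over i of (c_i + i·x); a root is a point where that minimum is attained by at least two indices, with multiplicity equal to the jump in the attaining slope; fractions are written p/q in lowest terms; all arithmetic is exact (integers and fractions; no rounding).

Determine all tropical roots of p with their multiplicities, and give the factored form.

hull edge (i=0, c=-2) to (i=3, c=-8): slope -2, span 3
hull edge (i=3, c=-8) to (i=5, c=5): slope 13/2, span 2
Factored form: p(x) = 5 ⊗ (x ⊕ (-13/2)) ⊗ (x ⊕ (-13/2)) ⊗ (x ⊕ 2) ⊗ (x ⊕ 2) ⊗ (x ⊕ 2)
Answer: roots = -13/2 (mult 2), 2 (mult 3)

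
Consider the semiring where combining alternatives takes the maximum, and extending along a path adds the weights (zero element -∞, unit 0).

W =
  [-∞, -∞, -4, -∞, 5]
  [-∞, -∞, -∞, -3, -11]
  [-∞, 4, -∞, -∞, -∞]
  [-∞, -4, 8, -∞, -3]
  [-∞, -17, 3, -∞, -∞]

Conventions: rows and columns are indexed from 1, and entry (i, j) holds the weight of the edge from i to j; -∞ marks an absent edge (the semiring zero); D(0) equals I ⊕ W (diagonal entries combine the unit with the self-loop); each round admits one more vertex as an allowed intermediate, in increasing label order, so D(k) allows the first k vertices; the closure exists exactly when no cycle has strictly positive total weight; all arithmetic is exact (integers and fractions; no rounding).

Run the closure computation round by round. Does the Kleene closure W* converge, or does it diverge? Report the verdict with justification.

D(0):
  [0, -∞, -4, -∞, 5]
  [-∞, 0, -∞, -3, -11]
  [-∞, 4, 0, -∞, -∞]
  [-∞, -4, 8, 0, -3]
  [-∞, -17, 3, -∞, 0]
D(1):
  [0, -∞, -4, -∞, 5]
  [-∞, 0, -∞, -3, -11]
  [-∞, 4, 0, -∞, -∞]
  [-∞, -4, 8, 0, -3]
  [-∞, -17, 3, -∞, 0]
D(2):
  [0, -∞, -4, -∞, 5]
  [-∞, 0, -∞, -3, -11]
  [-∞, 4, 0, 1, -7]
  [-∞, -4, 8, 0, -3]
  [-∞, -17, 3, -20, 0]
Detection: at round 3, diagonal entry (4, 4) turns strictly positive.
Key observation: the cycle 4->3->2->4 has total weight 8 + 4 + (-3), which is strictly positive.
Answer: DIVERGES — positive cycle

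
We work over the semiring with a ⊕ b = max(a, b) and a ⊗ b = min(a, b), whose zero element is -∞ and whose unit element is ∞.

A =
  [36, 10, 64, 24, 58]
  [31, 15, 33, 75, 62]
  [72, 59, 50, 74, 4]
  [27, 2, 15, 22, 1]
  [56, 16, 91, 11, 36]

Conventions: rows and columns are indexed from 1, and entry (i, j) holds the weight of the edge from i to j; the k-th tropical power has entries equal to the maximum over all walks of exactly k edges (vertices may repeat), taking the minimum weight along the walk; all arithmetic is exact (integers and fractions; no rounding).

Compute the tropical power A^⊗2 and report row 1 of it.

A^⊗2:
  [64, 59, 58, 64, 36]
  [56, 33, 62, 33, 36]
  [50, 50, 64, 59, 59]
  [27, 15, 27, 24, 27]
  [72, 59, 56, 74, 56]
Answer: row 1 of A^⊗2 = [64, 59, 58, 64, 36]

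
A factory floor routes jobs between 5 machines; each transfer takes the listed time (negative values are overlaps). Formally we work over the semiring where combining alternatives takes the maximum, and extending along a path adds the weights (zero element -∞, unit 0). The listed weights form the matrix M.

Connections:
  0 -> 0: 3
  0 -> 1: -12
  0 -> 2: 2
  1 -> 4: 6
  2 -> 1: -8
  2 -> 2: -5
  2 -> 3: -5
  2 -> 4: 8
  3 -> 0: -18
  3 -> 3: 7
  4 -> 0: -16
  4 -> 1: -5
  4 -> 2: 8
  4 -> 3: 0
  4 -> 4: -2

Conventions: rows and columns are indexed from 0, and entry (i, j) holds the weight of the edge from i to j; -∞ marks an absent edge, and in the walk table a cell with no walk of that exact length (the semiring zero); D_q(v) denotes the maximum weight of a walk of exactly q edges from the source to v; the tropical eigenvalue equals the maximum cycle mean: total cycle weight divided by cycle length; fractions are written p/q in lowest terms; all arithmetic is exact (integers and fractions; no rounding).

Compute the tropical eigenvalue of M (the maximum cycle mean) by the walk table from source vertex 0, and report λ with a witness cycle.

q=0: [0, -∞, -∞, -∞, -∞]
q=1: [3, -12, 2, -∞, -∞]
q=2: [6, -6, 5, -3, 10]
q=3: [9, 5, 18, 10, 13]
q=4: [12, 10, 21, 17, 26]
q=5: [15, 21, 34, 26, 29]
Optimal cycle mean attained by: cycle 2->4->2, total 8 + 8, length 2.
Answer: λ = 8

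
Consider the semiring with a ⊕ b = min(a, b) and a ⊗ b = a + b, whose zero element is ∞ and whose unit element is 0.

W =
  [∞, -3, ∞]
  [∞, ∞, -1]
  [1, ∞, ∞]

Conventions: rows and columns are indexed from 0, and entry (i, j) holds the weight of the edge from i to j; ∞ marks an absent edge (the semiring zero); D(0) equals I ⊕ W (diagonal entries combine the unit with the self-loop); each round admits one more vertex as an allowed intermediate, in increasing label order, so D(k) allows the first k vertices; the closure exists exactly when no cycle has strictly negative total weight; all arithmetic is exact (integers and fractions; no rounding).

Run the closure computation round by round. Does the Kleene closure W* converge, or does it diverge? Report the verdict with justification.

D(0):
  [0, -3, ∞]
  [∞, 0, -1]
  [1, ∞, 0]
D(1):
  [0, -3, ∞]
  [∞, 0, -1]
  [1, -2, 0]
Detection: at round 2, diagonal entry (2, 2) turns strictly negative.
Key observation: the cycle 2->0->1->2 has total weight 1 + (-3) + (-1), which is strictly negative.
Answer: DIVERGES — negative cycle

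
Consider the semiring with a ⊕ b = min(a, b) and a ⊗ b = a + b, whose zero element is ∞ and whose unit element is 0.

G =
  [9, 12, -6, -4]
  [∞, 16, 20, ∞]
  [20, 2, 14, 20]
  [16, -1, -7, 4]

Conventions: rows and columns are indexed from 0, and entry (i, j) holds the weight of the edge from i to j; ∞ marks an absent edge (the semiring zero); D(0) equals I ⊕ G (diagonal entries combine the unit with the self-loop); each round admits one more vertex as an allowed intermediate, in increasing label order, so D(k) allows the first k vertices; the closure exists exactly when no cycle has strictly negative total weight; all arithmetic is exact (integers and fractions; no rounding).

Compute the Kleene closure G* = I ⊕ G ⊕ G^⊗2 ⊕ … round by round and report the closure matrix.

D(0):
  [0, 12, -6, -4]
  [∞, 0, 20, ∞]
  [20, 2, 0, 20]
  [16, -1, -7, 0]
D(1):
  [0, 12, -6, -4]
  [∞, 0, 20, ∞]
  [20, 2, 0, 16]
  [16, -1, -7, 0]
D(2):
  [0, 12, -6, -4]
  [∞, 0, 20, ∞]
  [20, 2, 0, 16]
  [16, -1, -7, 0]
D(3):
  [0, -4, -6, -4]
  [40, 0, 20, 36]
  [20, 2, 0, 16]
  [13, -5, -7, 0]
D(4):
  [0, -9, -11, -4]
  [40, 0, 20, 36]
  [20, 2, 0, 16]
  [13, -5, -7, 0]
Answer: G* = [[0, -9, -11, -4], [40, 0, 20, 36], [20, 2, 0, 16], [13, -5, -7, 0]]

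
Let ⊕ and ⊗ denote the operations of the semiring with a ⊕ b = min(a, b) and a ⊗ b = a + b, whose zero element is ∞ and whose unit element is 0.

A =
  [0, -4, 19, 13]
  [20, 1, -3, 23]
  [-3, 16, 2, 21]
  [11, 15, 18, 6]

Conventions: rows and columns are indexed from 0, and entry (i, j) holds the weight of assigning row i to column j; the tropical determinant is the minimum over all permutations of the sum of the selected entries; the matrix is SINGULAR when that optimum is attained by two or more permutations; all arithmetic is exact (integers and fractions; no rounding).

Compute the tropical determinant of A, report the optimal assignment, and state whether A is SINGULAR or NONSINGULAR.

σ = (0, 1, 2, 3): 0 + 1 + 2 + 6 = 9
σ = (0, 1, 3, 2): 0 + 1 + 21 + 18 = 40
σ = (0, 2, 1, 3): 0 + (-3) + 16 + 6 = 19
σ = (0, 2, 3, 1): 0 + (-3) + 21 + 15 = 33
σ = (0, 3, 1, 2): 0 + 23 + 16 + 18 = 57
σ = (0, 3, 2, 1): 0 + 23 + 2 + 15 = 40
σ = (1, 0, 2, 3): (-4) + 20 + 2 + 6 = 24
σ = (1, 0, 3, 2): (-4) + 20 + 21 + 18 = 55
σ = (1, 2, 0, 3): (-4) + (-3) + (-3) + 6 = -4
σ = (1, 2, 3, 0): (-4) + (-3) + 21 + 11 = 25
σ = (1, 3, 0, 2): (-4) + 23 + (-3) + 18 = 34
σ = (1, 3, 2, 0): (-4) + 23 + 2 + 11 = 32
σ = (2, 0, 1, 3): 19 + 20 + 16 + 6 = 61
σ = (2, 0, 3, 1): 19 + 20 + 21 + 15 = 75
σ = (2, 1, 0, 3): 19 + 1 + (-3) + 6 = 23
σ = (2, 1, 3, 0): 19 + 1 + 21 + 11 = 52
σ = (2, 3, 0, 1): 19 + 23 + (-3) + 15 = 54
σ = (2, 3, 1, 0): 19 + 23 + 16 + 11 = 69
σ = (3, 0, 1, 2): 13 + 20 + 16 + 18 = 67
σ = (3, 0, 2, 1): 13 + 20 + 2 + 15 = 50
σ = (3, 1, 0, 2): 13 + 1 + (-3) + 18 = 29
σ = (3, 1, 2, 0): 13 + 1 + 2 + 11 = 27
σ = (3, 2, 0, 1): 13 + (-3) + (-3) + 15 = 22
σ = (3, 2, 1, 0): 13 + (-3) + 16 + 11 = 37
Optimal value attained by: σ = (1, 2, 0, 3).
Answer: det⊕(A) = -4; verdict: NONSINGULAR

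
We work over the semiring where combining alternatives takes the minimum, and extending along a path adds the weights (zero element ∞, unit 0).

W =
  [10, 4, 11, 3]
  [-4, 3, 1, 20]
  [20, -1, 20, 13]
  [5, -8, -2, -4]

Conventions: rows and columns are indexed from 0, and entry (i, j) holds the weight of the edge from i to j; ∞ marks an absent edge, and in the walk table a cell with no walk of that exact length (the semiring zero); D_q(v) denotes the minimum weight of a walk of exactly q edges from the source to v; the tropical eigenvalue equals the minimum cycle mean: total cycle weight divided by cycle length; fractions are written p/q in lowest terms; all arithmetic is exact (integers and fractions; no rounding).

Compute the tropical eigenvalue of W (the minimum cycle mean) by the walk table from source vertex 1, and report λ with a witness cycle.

q=0: [∞, 0, ∞, ∞]
q=1: [-4, 3, 1, 20]
q=2: [-1, 0, 4, -1]
q=3: [-4, -9, -3, -5]
q=4: [-13, -13, -8, -9]
Optimal cycle mean attained by: cycle 3->3, total (-4), length 1.
Answer: λ = -4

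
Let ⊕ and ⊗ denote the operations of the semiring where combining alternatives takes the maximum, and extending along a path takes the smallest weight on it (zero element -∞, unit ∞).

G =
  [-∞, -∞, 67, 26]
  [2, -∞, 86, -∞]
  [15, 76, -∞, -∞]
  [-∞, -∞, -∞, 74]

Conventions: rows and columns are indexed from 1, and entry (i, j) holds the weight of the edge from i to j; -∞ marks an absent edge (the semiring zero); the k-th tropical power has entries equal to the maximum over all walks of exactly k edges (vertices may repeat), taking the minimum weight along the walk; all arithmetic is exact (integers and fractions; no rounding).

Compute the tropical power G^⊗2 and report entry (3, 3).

G^⊗2:
  [15, 67, -∞, 26]
  [15, 76, 2, 2]
  [2, -∞, 76, 15]
  [-∞, -∞, -∞, 74]
Key observation: the optimum is the walk 3->2->3, with weight 76 min 86 = 76.
Optimal value attained by: walk 3->2->3.
Answer: (G^⊗2)[3][3] = 76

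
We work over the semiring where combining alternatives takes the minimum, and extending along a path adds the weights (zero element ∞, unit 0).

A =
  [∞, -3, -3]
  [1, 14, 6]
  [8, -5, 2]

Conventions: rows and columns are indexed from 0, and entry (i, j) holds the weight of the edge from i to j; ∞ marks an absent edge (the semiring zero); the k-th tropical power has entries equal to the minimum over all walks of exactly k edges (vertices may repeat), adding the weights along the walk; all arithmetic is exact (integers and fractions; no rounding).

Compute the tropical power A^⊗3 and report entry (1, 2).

A^⊗2:
  [-2, -8, -1]
  [14, -2, -2]
  [-4, -3, 1]
A^⊗3:
  [-7, -6, -5]
  [-1, -7, 0]
  [-2, -7, -7]
Key observation: the optimum is the walk 1->0->2->2, with weight 1 + (-3) + 2 = 0.
Optimal value attained by: walk 1->0->2->2.
Answer: (A^⊗3)[1][2] = 0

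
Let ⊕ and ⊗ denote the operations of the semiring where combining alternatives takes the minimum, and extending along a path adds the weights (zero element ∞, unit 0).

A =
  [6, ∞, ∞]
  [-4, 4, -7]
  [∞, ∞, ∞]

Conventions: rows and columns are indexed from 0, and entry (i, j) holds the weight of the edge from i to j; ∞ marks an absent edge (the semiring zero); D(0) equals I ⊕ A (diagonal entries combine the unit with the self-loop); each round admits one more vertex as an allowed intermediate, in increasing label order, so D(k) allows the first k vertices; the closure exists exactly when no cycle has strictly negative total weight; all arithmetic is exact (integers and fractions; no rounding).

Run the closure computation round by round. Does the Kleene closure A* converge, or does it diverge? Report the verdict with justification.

D(0):
  [0, ∞, ∞]
  [-4, 0, -7]
  [∞, ∞, 0]
D(1):
  [0, ∞, ∞]
  [-4, 0, -7]
  [∞, ∞, 0]
D(2):
  [0, ∞, ∞]
  [-4, 0, -7]
  [∞, ∞, 0]
D(3):
  [0, ∞, ∞]
  [-4, 0, -7]
  [∞, ∞, 0]
Key observation: every diagonal entry stays at the unit through all rounds, so no improving cycle exists.
Answer: CONVERGES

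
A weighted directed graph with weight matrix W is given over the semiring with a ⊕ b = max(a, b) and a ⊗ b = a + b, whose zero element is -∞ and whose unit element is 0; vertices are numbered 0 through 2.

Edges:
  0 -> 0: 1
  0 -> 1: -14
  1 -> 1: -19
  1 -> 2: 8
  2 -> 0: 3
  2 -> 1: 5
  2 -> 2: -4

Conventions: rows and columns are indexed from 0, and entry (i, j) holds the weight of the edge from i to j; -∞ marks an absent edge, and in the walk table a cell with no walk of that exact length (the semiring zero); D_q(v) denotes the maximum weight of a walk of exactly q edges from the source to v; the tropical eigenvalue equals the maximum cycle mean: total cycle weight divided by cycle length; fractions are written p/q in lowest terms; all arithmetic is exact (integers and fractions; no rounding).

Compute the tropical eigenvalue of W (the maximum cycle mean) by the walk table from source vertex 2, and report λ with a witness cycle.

q=0: [-∞, -∞, 0]
q=1: [3, 5, -4]
q=2: [4, 1, 13]
q=3: [16, 18, 9]
Optimal cycle mean attained by: cycle 1->2->1, total 8 + 5, length 2.
Answer: λ = 13/2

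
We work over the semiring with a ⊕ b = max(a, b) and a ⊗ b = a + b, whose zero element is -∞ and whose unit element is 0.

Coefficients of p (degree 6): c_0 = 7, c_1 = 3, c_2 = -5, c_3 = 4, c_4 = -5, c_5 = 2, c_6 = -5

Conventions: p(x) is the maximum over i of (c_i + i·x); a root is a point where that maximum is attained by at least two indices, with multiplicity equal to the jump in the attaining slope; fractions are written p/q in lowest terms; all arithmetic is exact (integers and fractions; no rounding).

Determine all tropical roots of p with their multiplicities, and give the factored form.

hull edge (i=0, c=7) to (i=5, c=2): slope -1, span 5
hull edge (i=5, c=2) to (i=6, c=-5): slope -7, span 1
Factored form: p(x) = -5 ⊗ (x ⊕ 1) ⊗ (x ⊕ 1) ⊗ (x ⊕ 1) ⊗ (x ⊕ 1) ⊗ (x ⊕ 1) ⊗ (x ⊕ 7)
Answer: roots = 1 (mult 5), 7 (mult 1)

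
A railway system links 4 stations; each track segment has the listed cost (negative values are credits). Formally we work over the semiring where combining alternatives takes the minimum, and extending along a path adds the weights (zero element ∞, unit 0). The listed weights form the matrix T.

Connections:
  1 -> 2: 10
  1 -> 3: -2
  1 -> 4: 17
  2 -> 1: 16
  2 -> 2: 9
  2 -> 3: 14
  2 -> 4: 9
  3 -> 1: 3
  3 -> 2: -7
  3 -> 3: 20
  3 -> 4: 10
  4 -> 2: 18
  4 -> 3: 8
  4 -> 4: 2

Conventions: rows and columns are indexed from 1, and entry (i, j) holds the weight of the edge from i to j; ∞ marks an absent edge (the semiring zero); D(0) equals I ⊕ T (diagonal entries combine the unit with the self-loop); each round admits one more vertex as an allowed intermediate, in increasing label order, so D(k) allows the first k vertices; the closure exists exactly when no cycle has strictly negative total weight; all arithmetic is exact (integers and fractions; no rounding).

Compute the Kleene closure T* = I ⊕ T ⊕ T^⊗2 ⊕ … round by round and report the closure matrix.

D(0):
  [0, 10, -2, 17]
  [16, 0, 14, 9]
  [3, -7, 0, 10]
  [∞, 18, 8, 0]
D(1):
  [0, 10, -2, 17]
  [16, 0, 14, 9]
  [3, -7, 0, 10]
  [∞, 18, 8, 0]
D(2):
  [0, 10, -2, 17]
  [16, 0, 14, 9]
  [3, -7, 0, 2]
  [34, 18, 8, 0]
D(3):
  [0, -9, -2, 0]
  [16, 0, 14, 9]
  [3, -7, 0, 2]
  [11, 1, 8, 0]
D(4):
  [0, -9, -2, 0]
  [16, 0, 14, 9]
  [3, -7, 0, 2]
  [11, 1, 8, 0]
Answer: T* = [[0, -9, -2, 0], [16, 0, 14, 9], [3, -7, 0, 2], [11, 1, 8, 0]]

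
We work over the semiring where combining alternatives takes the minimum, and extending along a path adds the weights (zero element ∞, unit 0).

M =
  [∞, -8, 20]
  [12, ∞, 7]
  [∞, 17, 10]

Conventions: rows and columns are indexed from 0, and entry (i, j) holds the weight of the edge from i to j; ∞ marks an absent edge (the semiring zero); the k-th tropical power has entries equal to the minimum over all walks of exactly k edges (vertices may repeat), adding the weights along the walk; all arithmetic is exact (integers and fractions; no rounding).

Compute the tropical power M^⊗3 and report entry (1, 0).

M^⊗2:
  [4, 37, -1]
  [∞, 4, 17]
  [29, 27, 20]
M^⊗3:
  [49, -4, 9]
  [16, 34, 11]
  [39, 21, 30]
Key observation: the optimum is the walk 1->0->1->0, with weight 12 + (-8) + 12 = 16.
Optimal value attained by: walk 1->0->1->0.
Answer: (M^⊗3)[1][0] = 16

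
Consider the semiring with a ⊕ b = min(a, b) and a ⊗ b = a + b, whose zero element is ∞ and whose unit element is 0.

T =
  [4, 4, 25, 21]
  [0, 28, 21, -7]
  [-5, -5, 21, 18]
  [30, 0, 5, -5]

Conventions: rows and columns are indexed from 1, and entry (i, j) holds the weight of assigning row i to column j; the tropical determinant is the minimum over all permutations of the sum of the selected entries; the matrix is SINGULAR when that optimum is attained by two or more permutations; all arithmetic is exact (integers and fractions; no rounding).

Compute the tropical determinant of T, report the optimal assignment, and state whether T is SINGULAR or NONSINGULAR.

σ = (1, 2, 3, 4): 4 + 28 + 21 + (-5) = 48
σ = (1, 2, 4, 3): 4 + 28 + 18 + 5 = 55
σ = (1, 3, 2, 4): 4 + 21 + (-5) + (-5) = 15
σ = (1, 3, 4, 2): 4 + 21 + 18 + 0 = 43
σ = (1, 4, 2, 3): 4 + (-7) + (-5) + 5 = -3
σ = (1, 4, 3, 2): 4 + (-7) + 21 + 0 = 18
σ = (2, 1, 3, 4): 4 + 0 + 21 + (-5) = 20
σ = (2, 1, 4, 3): 4 + 0 + 18 + 5 = 27
σ = (2, 3, 1, 4): 4 + 21 + (-5) + (-5) = 15
σ = (2, 3, 4, 1): 4 + 21 + 18 + 30 = 73
σ = (2, 4, 1, 3): 4 + (-7) + (-5) + 5 = -3
σ = (2, 4, 3, 1): 4 + (-7) + 21 + 30 = 48
σ = (3, 1, 2, 4): 25 + 0 + (-5) + (-5) = 15
σ = (3, 1, 4, 2): 25 + 0 + 18 + 0 = 43
σ = (3, 2, 1, 4): 25 + 28 + (-5) + (-5) = 43
σ = (3, 2, 4, 1): 25 + 28 + 18 + 30 = 101
σ = (3, 4, 1, 2): 25 + (-7) + (-5) + 0 = 13
σ = (3, 4, 2, 1): 25 + (-7) + (-5) + 30 = 43
σ = (4, 1, 2, 3): 21 + 0 + (-5) + 5 = 21
σ = (4, 1, 3, 2): 21 + 0 + 21 + 0 = 42
σ = (4, 2, 1, 3): 21 + 28 + (-5) + 5 = 49
σ = (4, 2, 3, 1): 21 + 28 + 21 + 30 = 100
σ = (4, 3, 1, 2): 21 + 21 + (-5) + 0 = 37
σ = (4, 3, 2, 1): 21 + 21 + (-5) + 30 = 67
Optimal value attained by: σ = (1, 4, 2, 3).
Answer: det⊕(T) = -3; verdict: SINGULAR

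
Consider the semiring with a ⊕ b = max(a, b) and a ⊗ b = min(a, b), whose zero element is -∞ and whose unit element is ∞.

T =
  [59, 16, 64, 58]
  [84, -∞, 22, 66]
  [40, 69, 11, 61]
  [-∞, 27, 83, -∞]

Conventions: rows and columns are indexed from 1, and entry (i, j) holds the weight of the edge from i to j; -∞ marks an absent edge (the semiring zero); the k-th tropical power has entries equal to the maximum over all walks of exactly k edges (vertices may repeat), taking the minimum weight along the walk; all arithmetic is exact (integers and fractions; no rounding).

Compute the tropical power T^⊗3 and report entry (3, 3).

T^⊗2:
  [59, 64, 59, 61]
  [59, 27, 66, 58]
  [69, 27, 61, 66]
  [40, 69, 22, 61]
T^⊗3:
  [64, 59, 61, 64]
  [59, 66, 59, 61]
  [59, 61, 66, 61]
  [69, 27, 61, 66]
Key observation: the optimum is the walk 3->2->4->3, with weight 69 min 66 min 83 = 66.
Optimal value attained by: walk 3->2->4->3.
Answer: (T^⊗3)[3][3] = 66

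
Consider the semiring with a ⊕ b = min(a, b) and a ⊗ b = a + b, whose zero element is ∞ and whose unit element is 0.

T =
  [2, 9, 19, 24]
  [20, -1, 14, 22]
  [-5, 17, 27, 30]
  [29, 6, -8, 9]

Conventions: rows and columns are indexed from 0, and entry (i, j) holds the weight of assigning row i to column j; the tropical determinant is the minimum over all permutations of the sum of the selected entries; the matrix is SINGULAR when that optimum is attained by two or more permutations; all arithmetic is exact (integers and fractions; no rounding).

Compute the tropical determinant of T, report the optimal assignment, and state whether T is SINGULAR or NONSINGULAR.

σ = (0, 1, 2, 3): 2 + (-1) + 27 + 9 = 37
σ = (0, 1, 3, 2): 2 + (-1) + 30 + (-8) = 23
σ = (0, 2, 1, 3): 2 + 14 + 17 + 9 = 42
σ = (0, 2, 3, 1): 2 + 14 + 30 + 6 = 52
σ = (0, 3, 1, 2): 2 + 22 + 17 + (-8) = 33
σ = (0, 3, 2, 1): 2 + 22 + 27 + 6 = 57
σ = (1, 0, 2, 3): 9 + 20 + 27 + 9 = 65
σ = (1, 0, 3, 2): 9 + 20 + 30 + (-8) = 51
σ = (1, 2, 0, 3): 9 + 14 + (-5) + 9 = 27
σ = (1, 2, 3, 0): 9 + 14 + 30 + 29 = 82
σ = (1, 3, 0, 2): 9 + 22 + (-5) + (-8) = 18
σ = (1, 3, 2, 0): 9 + 22 + 27 + 29 = 87
σ = (2, 0, 1, 3): 19 + 20 + 17 + 9 = 65
σ = (2, 0, 3, 1): 19 + 20 + 30 + 6 = 75
σ = (2, 1, 0, 3): 19 + (-1) + (-5) + 9 = 22
σ = (2, 1, 3, 0): 19 + (-1) + 30 + 29 = 77
σ = (2, 3, 0, 1): 19 + 22 + (-5) + 6 = 42
σ = (2, 3, 1, 0): 19 + 22 + 17 + 29 = 87
σ = (3, 0, 1, 2): 24 + 20 + 17 + (-8) = 53
σ = (3, 0, 2, 1): 24 + 20 + 27 + 6 = 77
σ = (3, 1, 0, 2): 24 + (-1) + (-5) + (-8) = 10
σ = (3, 1, 2, 0): 24 + (-1) + 27 + 29 = 79
σ = (3, 2, 0, 1): 24 + 14 + (-5) + 6 = 39
σ = (3, 2, 1, 0): 24 + 14 + 17 + 29 = 84
Optimal value attained by: σ = (3, 1, 0, 2).
Answer: det⊕(T) = 10; verdict: NONSINGULAR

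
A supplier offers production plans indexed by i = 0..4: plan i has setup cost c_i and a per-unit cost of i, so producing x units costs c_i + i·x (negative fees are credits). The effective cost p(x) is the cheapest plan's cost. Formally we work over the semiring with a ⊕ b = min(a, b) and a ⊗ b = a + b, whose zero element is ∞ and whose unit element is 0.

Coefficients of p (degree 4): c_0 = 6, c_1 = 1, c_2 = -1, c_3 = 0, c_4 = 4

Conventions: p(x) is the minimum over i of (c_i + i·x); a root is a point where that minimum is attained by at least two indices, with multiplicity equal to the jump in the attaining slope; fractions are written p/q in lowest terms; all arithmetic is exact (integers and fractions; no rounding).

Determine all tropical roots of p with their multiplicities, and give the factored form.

hull edge (i=0, c=6) to (i=1, c=1): slope -5, span 1
hull edge (i=1, c=1) to (i=2, c=-1): slope -2, span 1
hull edge (i=2, c=-1) to (i=3, c=0): slope 1, span 1
hull edge (i=3, c=0) to (i=4, c=4): slope 4, span 1
Factored form: p(x) = 4 ⊗ (x ⊕ (-4)) ⊗ (x ⊕ (-1)) ⊗ (x ⊕ 2) ⊗ (x ⊕ 5)
Answer: roots = -4 (mult 1), -1 (mult 1), 2 (mult 1), 5 (mult 1)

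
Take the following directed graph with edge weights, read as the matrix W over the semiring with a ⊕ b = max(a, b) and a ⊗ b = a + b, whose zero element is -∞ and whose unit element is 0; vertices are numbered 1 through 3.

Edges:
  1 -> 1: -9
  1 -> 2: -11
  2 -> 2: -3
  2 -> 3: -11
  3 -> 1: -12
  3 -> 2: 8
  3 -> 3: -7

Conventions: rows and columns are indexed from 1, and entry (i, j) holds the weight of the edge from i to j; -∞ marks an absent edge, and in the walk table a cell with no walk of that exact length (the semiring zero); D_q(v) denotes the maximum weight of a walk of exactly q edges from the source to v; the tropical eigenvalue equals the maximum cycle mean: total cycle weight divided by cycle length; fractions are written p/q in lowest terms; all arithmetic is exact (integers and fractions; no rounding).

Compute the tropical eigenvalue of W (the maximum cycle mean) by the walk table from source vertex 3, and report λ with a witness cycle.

q=0: [-∞, -∞, 0]
q=1: [-12, 8, -7]
q=2: [-19, 5, -3]
q=3: [-15, 5, -6]
Optimal cycle mean attained by: cycle 2->3->2, total (-11) + 8, length 2.
Answer: λ = -3/2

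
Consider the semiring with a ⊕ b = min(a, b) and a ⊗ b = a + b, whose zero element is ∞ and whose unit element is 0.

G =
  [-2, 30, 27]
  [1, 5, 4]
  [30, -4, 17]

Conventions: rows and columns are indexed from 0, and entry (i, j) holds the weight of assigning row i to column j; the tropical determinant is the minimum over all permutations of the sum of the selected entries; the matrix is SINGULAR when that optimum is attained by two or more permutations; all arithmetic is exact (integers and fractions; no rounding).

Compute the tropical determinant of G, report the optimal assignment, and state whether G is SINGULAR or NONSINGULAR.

σ = (0, 1, 2): (-2) + 5 + 17 = 20
σ = (0, 2, 1): (-2) + 4 + (-4) = -2
σ = (1, 0, 2): 30 + 1 + 17 = 48
σ = (1, 2, 0): 30 + 4 + 30 = 64
σ = (2, 0, 1): 27 + 1 + (-4) = 24
σ = (2, 1, 0): 27 + 5 + 30 = 62
Optimal value attained by: σ = (0, 2, 1).
Answer: det⊕(G) = -2; verdict: NONSINGULAR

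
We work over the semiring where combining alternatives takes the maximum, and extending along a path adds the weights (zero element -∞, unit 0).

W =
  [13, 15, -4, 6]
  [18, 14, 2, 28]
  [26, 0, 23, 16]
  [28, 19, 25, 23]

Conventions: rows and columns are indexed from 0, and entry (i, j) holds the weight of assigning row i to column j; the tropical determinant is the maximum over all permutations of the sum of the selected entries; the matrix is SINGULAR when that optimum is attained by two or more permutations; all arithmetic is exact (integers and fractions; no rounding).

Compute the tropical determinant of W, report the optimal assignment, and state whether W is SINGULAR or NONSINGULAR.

σ = (0, 1, 2, 3): 13 + 14 + 23 + 23 = 73
σ = (0, 1, 3, 2): 13 + 14 + 16 + 25 = 68
σ = (0, 2, 1, 3): 13 + 2 + 0 + 23 = 38
σ = (0, 2, 3, 1): 13 + 2 + 16 + 19 = 50
σ = (0, 3, 1, 2): 13 + 28 + 0 + 25 = 66
σ = (0, 3, 2, 1): 13 + 28 + 23 + 19 = 83
σ = (1, 0, 2, 3): 15 + 18 + 23 + 23 = 79
σ = (1, 0, 3, 2): 15 + 18 + 16 + 25 = 74
σ = (1, 2, 0, 3): 15 + 2 + 26 + 23 = 66
σ = (1, 2, 3, 0): 15 + 2 + 16 + 28 = 61
σ = (1, 3, 0, 2): 15 + 28 + 26 + 25 = 94
σ = (1, 3, 2, 0): 15 + 28 + 23 + 28 = 94
σ = (2, 0, 1, 3): (-4) + 18 + 0 + 23 = 37
σ = (2, 0, 3, 1): (-4) + 18 + 16 + 19 = 49
σ = (2, 1, 0, 3): (-4) + 14 + 26 + 23 = 59
σ = (2, 1, 3, 0): (-4) + 14 + 16 + 28 = 54
σ = (2, 3, 0, 1): (-4) + 28 + 26 + 19 = 69
σ = (2, 3, 1, 0): (-4) + 28 + 0 + 28 = 52
σ = (3, 0, 1, 2): 6 + 18 + 0 + 25 = 49
σ = (3, 0, 2, 1): 6 + 18 + 23 + 19 = 66
σ = (3, 1, 0, 2): 6 + 14 + 26 + 25 = 71
σ = (3, 1, 2, 0): 6 + 14 + 23 + 28 = 71
σ = (3, 2, 0, 1): 6 + 2 + 26 + 19 = 53
σ = (3, 2, 1, 0): 6 + 2 + 0 + 28 = 36
Optimal value attained by: σ = (1, 3, 0, 2).
Answer: det⊕(W) = 94; verdict: SINGULAR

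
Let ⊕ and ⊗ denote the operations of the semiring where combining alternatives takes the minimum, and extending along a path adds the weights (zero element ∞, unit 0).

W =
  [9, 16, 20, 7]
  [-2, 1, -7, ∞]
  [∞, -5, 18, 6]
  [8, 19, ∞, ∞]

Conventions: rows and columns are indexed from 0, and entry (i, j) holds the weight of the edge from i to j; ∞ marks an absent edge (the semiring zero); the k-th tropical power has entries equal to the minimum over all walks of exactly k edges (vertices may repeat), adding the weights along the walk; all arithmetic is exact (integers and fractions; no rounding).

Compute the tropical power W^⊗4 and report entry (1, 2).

W^⊗2:
  [14, 15, 9, 16]
  [-1, -12, -6, -1]
  [-7, -4, -12, 24]
  [17, 20, 12, 15]
W^⊗3:
  [13, 4, 8, 15]
  [-14, -11, -19, 0]
  [-6, -17, -11, -6]
  [18, 7, 13, 18]
W^⊗4:
  [2, 3, -3, 14]
  [-13, -24, -18, -13]
  [-19, -16, -24, -5]
  [5, 8, 0, 19]
Key observation: the optimum is the walk 1->1->2->1->2, with weight 1 + (-7) + (-5) + (-7) = -18.
Optimal value attained by: walk 1->1->2->1->2.
Answer: (W^⊗4)[1][2] = -18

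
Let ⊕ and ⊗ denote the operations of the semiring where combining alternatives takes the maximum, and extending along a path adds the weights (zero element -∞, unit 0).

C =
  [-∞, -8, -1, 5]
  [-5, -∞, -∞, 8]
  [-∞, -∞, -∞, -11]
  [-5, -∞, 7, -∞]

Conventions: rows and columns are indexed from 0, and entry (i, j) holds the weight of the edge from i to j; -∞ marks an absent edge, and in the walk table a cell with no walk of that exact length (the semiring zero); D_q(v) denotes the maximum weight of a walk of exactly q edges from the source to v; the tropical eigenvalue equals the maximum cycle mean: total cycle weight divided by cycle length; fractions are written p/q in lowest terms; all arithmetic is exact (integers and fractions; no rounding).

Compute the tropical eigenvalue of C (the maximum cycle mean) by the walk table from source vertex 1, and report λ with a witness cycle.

q=0: [-∞, 0, -∞, -∞]
q=1: [-5, -∞, -∞, 8]
q=2: [3, -13, 15, 0]
q=3: [-5, -5, 7, 8]
q=4: [3, -13, 15, 3]
Optimal cycle mean attained by: cycle 0->3->0, total 5 + (-5), length 2.
Answer: λ = 0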